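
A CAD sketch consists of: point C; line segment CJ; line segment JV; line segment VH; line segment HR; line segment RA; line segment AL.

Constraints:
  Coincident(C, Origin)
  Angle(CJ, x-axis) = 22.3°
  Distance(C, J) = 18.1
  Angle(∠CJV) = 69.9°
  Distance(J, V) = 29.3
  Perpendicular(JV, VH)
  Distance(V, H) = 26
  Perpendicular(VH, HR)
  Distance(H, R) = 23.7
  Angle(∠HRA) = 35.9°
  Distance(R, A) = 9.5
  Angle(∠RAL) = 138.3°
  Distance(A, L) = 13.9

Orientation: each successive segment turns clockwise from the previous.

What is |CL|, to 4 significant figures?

21.46

∠HRA = 35.9° gives RA at -51.90° from the x-axis; with |RA| = 9.5, A = (-3.158, -7.202). ∠RAL = 138.3° gives AL at -93.60° from the x-axis; with |AL| = 13.9, L = (-4.031, -21.07). Then |CL| = |L − C| = 21.46.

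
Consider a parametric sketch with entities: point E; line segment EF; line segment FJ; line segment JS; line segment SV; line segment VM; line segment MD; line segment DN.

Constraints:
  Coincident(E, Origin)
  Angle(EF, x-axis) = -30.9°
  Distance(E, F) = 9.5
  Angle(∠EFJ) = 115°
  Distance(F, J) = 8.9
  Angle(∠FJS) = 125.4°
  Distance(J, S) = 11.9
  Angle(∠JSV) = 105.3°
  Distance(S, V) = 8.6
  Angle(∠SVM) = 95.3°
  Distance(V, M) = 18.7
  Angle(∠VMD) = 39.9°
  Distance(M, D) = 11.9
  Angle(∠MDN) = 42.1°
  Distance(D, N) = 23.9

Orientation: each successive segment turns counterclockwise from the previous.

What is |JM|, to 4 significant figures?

15.24

E is at the origin; EF runs at -30.9° with length 9.5, so F = (8.152, -4.879). ∠EFJ = 115.0° gives FJ at 34.10° from the x-axis; with |FJ| = 8.9, J = (15.52, 0.1110). ∠FJS = 125.4° gives JS at 88.70° from the x-axis; with |JS| = 11.9, S = (15.79, 12.01). ∠JSV = 105.3° gives SV at 163.4° from the x-axis; with |SV| = 8.6, V = (7.550, 14.46). ∠SVM = 95.3° gives VM at -111.9° from the x-axis; with |VM| = 18.7, M = (0.5749, -2.886). Then |JM| = |M − J| = 15.24.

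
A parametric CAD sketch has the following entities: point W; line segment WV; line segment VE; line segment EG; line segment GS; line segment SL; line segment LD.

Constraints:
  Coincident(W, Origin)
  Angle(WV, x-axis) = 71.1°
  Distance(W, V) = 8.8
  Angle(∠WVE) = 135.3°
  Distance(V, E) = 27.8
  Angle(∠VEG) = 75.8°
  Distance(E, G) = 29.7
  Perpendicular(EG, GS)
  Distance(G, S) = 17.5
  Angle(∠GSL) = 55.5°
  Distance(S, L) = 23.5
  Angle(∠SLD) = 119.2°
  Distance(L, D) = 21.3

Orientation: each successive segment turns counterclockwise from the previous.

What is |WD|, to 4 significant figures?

48.56

∠GSL = 55.5° gives SL at 74.50° from the x-axis; with |SL| = 23.5, L = (-14.47, 23.50). ∠SLD = 119.2° gives LD at 135.3° from the x-axis; with |LD| = 21.3, D = (-29.61, 38.49). Then |WD| = |D − W| = 48.56.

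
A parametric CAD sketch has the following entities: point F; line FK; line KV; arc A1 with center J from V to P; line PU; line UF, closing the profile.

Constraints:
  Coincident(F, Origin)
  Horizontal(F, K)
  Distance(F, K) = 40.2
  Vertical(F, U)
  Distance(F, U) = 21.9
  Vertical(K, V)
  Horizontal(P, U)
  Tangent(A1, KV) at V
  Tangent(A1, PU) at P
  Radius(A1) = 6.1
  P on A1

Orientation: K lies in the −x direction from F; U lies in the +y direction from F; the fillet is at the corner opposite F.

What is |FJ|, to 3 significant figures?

37.6

F and U share the same x with |FU| = 21.9 and U on the +y side, so U = (0.00, 21.9). The virtual corner opposite F is at (-40.2, 21.9). The tangent condition forces JV to be normal to KV and tangency of A1 to PU means the radius JP is perpendicular to PU, with radius 6.1, so the center J sits 6.1 in from both sides at J = (-34.1, 15.8). Then |FJ| = |J − F| = 37.6.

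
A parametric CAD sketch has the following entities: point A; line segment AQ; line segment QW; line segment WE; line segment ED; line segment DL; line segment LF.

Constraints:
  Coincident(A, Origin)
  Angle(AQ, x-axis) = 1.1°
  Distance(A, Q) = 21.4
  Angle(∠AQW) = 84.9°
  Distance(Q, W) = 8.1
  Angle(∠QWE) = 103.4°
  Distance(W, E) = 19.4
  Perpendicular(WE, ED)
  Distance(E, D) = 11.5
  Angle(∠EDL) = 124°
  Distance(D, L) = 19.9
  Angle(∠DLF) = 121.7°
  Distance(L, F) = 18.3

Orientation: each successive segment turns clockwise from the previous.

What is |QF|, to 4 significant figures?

13.92

A is at the origin; AQ runs at 1.1° with length 21.4, so Q = (21.40, 0.4108). ∠AQW = 84.9° gives QW at -94.00° from the x-axis; with |QW| = 8.1, W = (20.83, -7.669). ∠QWE = 103.4° gives WE at -170.6° from the x-axis; with |WE| = 19.4, E = (1.692, -10.84). WE ⟂ ED, so ED runs at 99.40°; with |ED| = 11.5, D = (-0.1867, 0.5076). ∠EDL = 124.0° gives DL at 43.40° from the x-axis; with |DL| = 19.9, L = (14.27, 14.18). ∠DLF = 121.7° gives LF at -14.90° from the x-axis; with |LF| = 18.3, F = (31.96, 9.475). Then |QF| = |F − Q| = 13.92.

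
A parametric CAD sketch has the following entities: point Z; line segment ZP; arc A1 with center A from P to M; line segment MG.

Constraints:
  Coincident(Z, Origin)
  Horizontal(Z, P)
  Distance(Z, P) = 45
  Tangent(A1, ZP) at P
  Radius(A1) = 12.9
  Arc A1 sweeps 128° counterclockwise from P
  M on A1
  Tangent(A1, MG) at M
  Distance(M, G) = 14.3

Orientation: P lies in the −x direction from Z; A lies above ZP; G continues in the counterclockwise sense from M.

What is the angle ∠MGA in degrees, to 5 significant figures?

42.054°

Z is at the origin; Z and P share the same y with |ZP| = 45.0 and P on the −x side, so P = (-45.000, 0.0000). Since A1 is tangent to ZP there, AP ⟂ ZP, so A = P + (0, 12.9) = (-45.000, 12.900). On A1, P sits at bearing -90° from A; a 128° counterclockwise sweep puts M at bearing 38°, so M = A + 12.9·(cos 38°, sin 38°) = (-34.835, 20.842). The tangent condition forces AM to be normal to MG, so MG runs along (−sin 38°, cos 38°); with |MG| = 14.3, G = (-43.639, 32.111). Then cos ∠MGA = GM·GA / (|GM||GA|), giving 42.054°.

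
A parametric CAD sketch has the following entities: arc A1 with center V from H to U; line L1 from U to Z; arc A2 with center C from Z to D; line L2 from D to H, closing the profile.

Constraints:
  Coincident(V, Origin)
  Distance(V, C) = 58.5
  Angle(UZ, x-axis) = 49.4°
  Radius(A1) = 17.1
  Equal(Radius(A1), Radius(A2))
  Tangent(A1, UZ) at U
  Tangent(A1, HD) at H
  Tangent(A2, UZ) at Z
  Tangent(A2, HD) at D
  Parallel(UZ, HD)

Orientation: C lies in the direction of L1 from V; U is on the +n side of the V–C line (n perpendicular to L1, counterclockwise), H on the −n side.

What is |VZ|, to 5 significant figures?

60.948

The slot axis is L1's direction at 49.4°, so u = (cos 49.4°, sin 49.4°) = (0.65077, 0.75927) and n = (−sin 49.4°, cos 49.4°) = (-0.75927, 0.65077). V is at the origin and C lies 58.5 along u from V, so C = 58.5·u = (38.070, 44.417). Tangency of A1 to both parallel lines with radius 17.1 puts U and H at V ± 17.1·n: U = (-12.984, 11.128), H = (12.984, -11.128). Equal radii place Z and D the same way about C: Z = C + 17.1·n = (25.087, 55.546), D = C − 17.1·n = (51.054, 33.289). Then |VZ| = |Z − V| = 60.948.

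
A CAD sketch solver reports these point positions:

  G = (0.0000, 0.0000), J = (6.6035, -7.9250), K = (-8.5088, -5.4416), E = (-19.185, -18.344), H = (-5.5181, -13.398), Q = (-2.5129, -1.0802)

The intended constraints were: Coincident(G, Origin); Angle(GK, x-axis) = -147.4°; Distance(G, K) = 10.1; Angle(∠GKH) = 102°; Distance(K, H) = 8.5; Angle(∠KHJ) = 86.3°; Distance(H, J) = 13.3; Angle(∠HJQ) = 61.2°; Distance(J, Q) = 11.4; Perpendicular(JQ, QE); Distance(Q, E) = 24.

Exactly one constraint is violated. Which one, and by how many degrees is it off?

Perpendicular(JQ, QE) — off by 7.10°.

G = (0.00, 0.00) ✓; GK at -147.4° ✓; |GK| = 10.10 ✓; ∠GKH = 102.0° ✓; |KH| = 8.500 ✓; ∠KHJ = 86.30° ✓; |HJ| = 13.30 ✓; ∠HJQ = 61.20° ✓; |JQ| = 11.40 ✓; ∠(JQ, QE) = 82.90° ✗; |QE| = 24.00 ✓.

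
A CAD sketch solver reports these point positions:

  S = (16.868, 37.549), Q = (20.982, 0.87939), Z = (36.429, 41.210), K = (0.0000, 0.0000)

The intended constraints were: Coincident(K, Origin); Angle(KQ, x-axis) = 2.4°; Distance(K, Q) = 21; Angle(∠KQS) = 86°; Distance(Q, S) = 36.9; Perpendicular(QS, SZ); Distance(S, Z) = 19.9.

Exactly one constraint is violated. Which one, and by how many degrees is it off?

Perpendicular(QS, SZ) — off by 4.20°.

K = (0.00, 0.00) ✓; KQ at 2.400° ✓; |KQ| = 21.00 ✓; ∠KQS = 86.00° ✓; |QS| = 36.90 ✓; ∠(QS, SZ) = 85.80° ✗; |SZ| = 19.90 ✓.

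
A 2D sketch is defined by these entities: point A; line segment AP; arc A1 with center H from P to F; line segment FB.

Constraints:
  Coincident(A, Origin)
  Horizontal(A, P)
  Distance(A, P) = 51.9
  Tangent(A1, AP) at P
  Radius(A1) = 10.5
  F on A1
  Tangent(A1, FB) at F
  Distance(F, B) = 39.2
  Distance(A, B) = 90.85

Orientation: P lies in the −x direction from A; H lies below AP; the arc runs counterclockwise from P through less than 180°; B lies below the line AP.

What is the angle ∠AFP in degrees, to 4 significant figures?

22.97°

A is at the origin; A and P share the same y with |AP| = 51.9 and P on the −x side, so P = (-51.90, 0.000). A1 meets AP tangentially, so HP is at right angles to AP, so H = P + (0, -10.5) = (-51.90, -10.50). Since HF ⟂ FB (tangency), |HB| = √(10.5² + 39.2²) = 40.58 regardless of where F sits on A1. So B lies on both circle(A, 90.85) and circle(H, 40.58); the below-AP intersection is B = (-83.35, -36.15). F is the foot of the tangent from B: F = (-60.42, -4.357).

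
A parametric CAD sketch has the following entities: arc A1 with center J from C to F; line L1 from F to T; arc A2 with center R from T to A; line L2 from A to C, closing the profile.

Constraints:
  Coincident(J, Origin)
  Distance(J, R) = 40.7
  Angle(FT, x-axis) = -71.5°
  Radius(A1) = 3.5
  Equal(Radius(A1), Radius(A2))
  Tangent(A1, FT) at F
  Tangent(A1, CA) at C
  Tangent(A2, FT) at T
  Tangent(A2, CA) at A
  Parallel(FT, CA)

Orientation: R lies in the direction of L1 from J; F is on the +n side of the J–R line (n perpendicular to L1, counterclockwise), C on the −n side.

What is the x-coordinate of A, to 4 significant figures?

9.595

Tangency of A1 to both parallel lines with radius 3.5 puts F and C at J ± 3.5·n: F = (3.319, 1.111), C = (-3.319, -1.111). Equal radii place T and A the same way about R: T = R + 3.5·n = (16.23, -37.49), A = R − 3.5·n = (9.595, -39.71). So A.x = 9.595.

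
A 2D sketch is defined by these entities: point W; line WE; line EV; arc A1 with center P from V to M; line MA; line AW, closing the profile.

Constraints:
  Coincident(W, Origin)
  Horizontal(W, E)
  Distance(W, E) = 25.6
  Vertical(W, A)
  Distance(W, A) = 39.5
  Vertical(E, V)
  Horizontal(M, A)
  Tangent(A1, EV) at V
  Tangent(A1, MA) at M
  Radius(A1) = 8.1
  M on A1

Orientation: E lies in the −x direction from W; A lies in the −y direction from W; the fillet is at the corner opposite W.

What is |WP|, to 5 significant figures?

35.947

W and A share the same x with |WA| = 39.5 and A on the −y side, so A = (0.0000, -39.500). The virtual corner opposite W is at (-25.600, -39.500). Since A1 is tangent to EV there, PV ⟂ EV and A1 meets MA tangentially, so PM is at right angles to MA, with radius 8.1, so the center P sits 8.1 in from both sides at P = (-17.500, -31.400). Then |WP| = |P − W| = 35.947.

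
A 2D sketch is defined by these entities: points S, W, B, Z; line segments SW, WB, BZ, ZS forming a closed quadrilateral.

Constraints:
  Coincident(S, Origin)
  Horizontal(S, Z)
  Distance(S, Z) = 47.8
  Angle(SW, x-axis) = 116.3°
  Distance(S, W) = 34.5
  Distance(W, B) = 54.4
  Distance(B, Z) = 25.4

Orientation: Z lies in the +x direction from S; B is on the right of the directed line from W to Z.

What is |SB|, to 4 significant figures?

24.56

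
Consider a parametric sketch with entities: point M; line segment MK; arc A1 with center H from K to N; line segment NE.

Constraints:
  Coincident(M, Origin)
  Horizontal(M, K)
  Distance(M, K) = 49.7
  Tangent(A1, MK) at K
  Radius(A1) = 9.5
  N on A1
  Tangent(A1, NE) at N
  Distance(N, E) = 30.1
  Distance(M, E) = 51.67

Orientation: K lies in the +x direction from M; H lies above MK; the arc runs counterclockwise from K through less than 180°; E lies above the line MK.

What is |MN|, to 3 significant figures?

58.7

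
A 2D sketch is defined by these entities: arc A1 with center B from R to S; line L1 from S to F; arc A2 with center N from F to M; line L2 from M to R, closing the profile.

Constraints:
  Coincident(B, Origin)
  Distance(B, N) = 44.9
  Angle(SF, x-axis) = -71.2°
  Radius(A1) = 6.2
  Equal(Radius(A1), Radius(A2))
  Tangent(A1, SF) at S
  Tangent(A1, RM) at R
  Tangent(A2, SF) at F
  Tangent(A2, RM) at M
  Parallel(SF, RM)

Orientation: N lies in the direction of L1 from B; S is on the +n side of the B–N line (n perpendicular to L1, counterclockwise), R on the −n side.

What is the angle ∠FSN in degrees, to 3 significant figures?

7.86°

Tangency of A1 to both parallel lines with radius 6.2 puts S and R at B ± 6.2·n: S = (5.87, 2.00), R = (-5.87, -2.00). Equal radii place F and M the same way about N: F = N + 6.2·n = (20.3, -40.5), M = N − 6.2·n = (8.60, -44.5). Then cos ∠FSN = SF·SN / (|SF||SN|), giving 7.86°.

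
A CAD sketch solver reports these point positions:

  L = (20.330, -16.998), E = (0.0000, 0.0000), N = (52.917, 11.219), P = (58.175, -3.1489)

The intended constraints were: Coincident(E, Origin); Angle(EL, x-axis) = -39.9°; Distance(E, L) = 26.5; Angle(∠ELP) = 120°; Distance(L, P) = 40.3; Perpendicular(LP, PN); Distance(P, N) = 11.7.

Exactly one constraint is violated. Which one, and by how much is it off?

Distance(P, N) = 11.7 — off by 3.60.

E = (0.00, 0.00) ✓; EL at -39.90° ✓; |EL| = 26.50 ✓; ∠ELP = 120.0° ✓; |LP| = 40.30 ✓; ∠(LP, PN) = 90.00° ✓; |PN| = 15.30 ✗.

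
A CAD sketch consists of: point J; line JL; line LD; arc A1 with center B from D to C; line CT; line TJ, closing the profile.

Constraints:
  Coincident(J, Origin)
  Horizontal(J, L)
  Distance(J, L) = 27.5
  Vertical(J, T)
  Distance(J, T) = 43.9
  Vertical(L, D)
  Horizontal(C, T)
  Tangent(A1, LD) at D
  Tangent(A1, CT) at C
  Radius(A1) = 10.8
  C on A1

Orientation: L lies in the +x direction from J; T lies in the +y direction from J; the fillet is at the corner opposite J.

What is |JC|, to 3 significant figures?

47.0

The virtual corner opposite J is at (27.5, 43.9). Since A1 is tangent to LD there, BD ⟂ LD and A1 meets CT tangentially, so BC is at right angles to CT, with radius 10.8, so the center B sits 10.8 in from both sides at B = (16.7, 33.1). That places the tangent points at D = (27.5, 33.1) on LD and C = (16.7, 43.9) on CT. Then |JC| = |C − J| = 47.0.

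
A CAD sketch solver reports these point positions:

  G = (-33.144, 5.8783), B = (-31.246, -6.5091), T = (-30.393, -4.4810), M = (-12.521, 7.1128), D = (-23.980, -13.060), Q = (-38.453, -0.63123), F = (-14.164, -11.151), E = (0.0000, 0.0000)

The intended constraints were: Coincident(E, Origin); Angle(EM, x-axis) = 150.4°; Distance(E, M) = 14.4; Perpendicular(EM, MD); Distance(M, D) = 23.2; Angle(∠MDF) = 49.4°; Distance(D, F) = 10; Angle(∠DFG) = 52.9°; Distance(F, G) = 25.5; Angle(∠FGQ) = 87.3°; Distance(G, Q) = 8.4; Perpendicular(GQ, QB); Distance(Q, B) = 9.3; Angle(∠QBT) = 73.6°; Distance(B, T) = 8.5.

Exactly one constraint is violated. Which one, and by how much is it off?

Distance(B, T) = 8.5 — off by 6.30.

E = (0.00, 0.00) ✓; EM at 150.4° ✓; |EM| = 14.40 ✓; ∠(EM, MD) = 90.00° ✓; |MD| = 23.20 ✓; ∠MDF = 49.40° ✓; |DF| = 10.00 ✓; ∠DFG = 52.90° ✓; |FG| = 25.50 ✓; ∠FGQ = 87.30° ✓; |GQ| = 8.400 ✓; ∠(GQ, QB) = 90.00° ✓; |QB| = 9.300 ✓; ∠QBT = 73.61° ✓; |BT| = 2.200 ✗.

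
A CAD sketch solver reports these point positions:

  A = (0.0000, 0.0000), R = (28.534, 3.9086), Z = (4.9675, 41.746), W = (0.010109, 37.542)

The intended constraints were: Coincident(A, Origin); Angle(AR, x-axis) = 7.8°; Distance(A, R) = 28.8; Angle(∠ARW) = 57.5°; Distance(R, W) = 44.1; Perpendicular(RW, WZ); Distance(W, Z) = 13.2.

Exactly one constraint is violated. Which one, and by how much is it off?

Distance(W, Z) = 13.2 — off by 6.70.

A = (0.00, 0.00) ✓; AR at 7.800° ✓; |AR| = 28.80 ✓; ∠ARW = 57.50° ✓; |RW| = 44.10 ✓; ∠(RW, WZ) = 90.00° ✓; |WZ| = 6.500 ✗.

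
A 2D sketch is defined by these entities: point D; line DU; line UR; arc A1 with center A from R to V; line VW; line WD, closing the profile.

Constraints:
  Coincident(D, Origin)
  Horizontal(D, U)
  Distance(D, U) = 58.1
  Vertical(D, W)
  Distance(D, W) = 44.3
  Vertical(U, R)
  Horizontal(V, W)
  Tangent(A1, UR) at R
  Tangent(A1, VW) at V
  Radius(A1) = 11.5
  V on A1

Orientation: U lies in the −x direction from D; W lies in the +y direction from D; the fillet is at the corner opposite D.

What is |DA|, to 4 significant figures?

56.99

D is at the origin; D and U share the same y with |DU| = 58.1 and U on the −x side, so U = (-58.10, 0.000). D and W share the same x with |DW| = 44.3 and W on the +y side, so W = (0.000, 44.30). The virtual corner opposite D is at (-58.10, 44.30). Since A1 is tangent to UR there, AR ⟂ UR and A1 meets VW tangentially, so AV is at right angles to VW, with radius 11.5, so the center A sits 11.5 in from both sides at A = (-46.60, 32.80). Then |DA| = |A − D| = 56.99.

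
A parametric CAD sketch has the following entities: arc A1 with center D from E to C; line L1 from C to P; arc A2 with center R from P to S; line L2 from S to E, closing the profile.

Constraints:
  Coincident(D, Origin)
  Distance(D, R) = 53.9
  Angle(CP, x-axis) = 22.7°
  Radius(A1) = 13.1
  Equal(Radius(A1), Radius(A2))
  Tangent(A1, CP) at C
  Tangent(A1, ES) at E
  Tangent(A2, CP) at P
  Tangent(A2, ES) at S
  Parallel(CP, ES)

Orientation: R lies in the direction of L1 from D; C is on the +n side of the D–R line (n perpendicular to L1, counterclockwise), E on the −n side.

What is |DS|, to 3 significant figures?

55.5

Tangency of A1 to both parallel lines with radius 13.1 puts C and E at D ± 13.1·n: C = (-5.06, 12.1), E = (5.06, -12.1). Equal radii place P and S the same way about R: P = R + 13.1·n = (44.7, 32.9), S = R − 13.1·n = (54.8, 8.72). Then |DS| = |S − D| = 55.5.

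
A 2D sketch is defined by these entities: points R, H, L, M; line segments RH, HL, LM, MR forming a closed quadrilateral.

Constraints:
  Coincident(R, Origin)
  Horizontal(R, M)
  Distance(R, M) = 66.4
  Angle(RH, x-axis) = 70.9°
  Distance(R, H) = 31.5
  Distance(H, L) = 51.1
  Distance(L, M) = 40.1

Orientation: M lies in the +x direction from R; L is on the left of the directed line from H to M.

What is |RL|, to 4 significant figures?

72.29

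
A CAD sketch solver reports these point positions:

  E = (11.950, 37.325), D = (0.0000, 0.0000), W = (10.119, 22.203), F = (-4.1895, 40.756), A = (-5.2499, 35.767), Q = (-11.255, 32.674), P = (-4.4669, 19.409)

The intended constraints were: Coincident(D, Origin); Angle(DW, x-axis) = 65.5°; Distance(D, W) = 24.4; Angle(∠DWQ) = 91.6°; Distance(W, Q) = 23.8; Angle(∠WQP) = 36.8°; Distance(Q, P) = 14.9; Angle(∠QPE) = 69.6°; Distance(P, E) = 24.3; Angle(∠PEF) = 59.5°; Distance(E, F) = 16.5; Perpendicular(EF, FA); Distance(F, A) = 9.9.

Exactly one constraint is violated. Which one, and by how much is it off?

Distance(F, A) = 9.9 — off by 4.80.

D = (0.00, 0.00) ✓; DW at 65.50° ✓; |DW| = 24.40 ✓; ∠DWQ = 91.60° ✓; |WQ| = 23.80 ✓; ∠WQP = 36.80° ✓; |QP| = 14.90 ✓; ∠QPE = 69.60° ✓; |PE| = 24.30 ✓; ∠PEF = 59.50° ✓; |EF| = 16.50 ✓; ∠(EF, FA) = 90.00° ✓; |FA| = 5.100 ✗.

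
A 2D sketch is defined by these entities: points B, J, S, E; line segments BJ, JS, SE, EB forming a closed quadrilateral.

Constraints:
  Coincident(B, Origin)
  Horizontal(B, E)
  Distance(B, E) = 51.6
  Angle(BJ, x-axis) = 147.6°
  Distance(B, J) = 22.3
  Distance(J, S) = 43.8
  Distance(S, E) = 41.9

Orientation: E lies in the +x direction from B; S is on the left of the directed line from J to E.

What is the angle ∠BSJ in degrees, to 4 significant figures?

30.52°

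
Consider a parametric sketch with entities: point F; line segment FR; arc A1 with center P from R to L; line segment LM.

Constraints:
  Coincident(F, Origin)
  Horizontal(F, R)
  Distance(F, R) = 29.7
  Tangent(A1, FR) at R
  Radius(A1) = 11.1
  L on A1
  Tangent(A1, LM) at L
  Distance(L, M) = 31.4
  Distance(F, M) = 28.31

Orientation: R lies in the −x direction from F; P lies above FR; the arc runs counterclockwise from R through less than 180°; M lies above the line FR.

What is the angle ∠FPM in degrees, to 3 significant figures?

51.6°

Checks: |PL| = 11.10 ✓; ∠(PL, LM) = 90.00° ✓; |LM| = 31.40 ✓; |FM| = 28.31 ✓.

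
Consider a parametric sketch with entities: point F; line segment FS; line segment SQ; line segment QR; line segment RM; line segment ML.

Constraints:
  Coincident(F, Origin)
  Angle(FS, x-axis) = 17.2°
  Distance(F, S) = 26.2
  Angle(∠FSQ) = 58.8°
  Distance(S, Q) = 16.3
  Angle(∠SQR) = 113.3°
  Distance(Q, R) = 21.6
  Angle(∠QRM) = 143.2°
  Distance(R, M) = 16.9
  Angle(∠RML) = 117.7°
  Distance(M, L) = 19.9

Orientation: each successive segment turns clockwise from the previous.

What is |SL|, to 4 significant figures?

41.18

∠QRM = 143.2° gives RM at 152.5° from the x-axis; with |RM| = 16.9, M = (-15.22, -3.755). ∠RML = 117.7° gives ML at 90.20° from the x-axis; with |ML| = 19.9, L = (-15.29, 16.14). Then |SL| = |L − S| = 41.18.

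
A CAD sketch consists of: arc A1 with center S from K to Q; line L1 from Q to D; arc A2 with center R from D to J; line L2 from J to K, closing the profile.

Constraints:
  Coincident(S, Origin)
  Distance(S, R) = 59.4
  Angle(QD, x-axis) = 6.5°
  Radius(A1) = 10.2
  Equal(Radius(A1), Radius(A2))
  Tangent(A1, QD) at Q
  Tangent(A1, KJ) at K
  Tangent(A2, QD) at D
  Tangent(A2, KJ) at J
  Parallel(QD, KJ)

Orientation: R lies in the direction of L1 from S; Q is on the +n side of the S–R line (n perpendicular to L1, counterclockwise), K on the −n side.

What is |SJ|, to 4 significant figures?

60.27

The slot axis is L1's direction at 6.5°, so u = (cos 6.5°, sin 6.5°) = (0.9936, 0.1132) and n = (−sin 6.5°, cos 6.5°) = (-0.1132, 0.9936). S is at the origin and R lies 59.4 along u from S, so R = 59.4·u = (59.02, 6.724). Tangency of A1 to both parallel lines with radius 10.2 puts Q and K at S ± 10.2·n: Q = (-1.155, 10.13), K = (1.155, -10.13). Equal radii place D and J the same way about R: D = R + 10.2·n = (57.86, 16.86), J = R − 10.2·n = (60.17, -3.410). Then |SJ| = |J − S| = 60.27.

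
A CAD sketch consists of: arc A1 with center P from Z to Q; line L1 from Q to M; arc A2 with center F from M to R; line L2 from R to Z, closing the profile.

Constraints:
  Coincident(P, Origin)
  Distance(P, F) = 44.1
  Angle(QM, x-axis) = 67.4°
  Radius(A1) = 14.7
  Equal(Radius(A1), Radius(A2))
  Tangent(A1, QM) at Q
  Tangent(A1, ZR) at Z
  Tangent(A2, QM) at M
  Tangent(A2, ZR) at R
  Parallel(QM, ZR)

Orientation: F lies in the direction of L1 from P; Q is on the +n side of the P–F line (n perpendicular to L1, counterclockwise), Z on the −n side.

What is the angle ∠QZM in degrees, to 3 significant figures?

56.3°

The slot axis is L1's direction at 67.4°, so u = (cos 67.4°, sin 67.4°) = (0.384, 0.923) and n = (−sin 67.4°, cos 67.4°) = (-0.923, 0.384). P is at the origin and F lies 44.1 along u from P, so F = 44.1·u = (16.9, 40.7). Tangency of A1 to both parallel lines with radius 14.7 puts Q and Z at P ± 14.7·n: Q = (-13.6, 5.65), Z = (13.6, -5.65). Equal radii place M and R the same way about F: M = F + 14.7·n = (3.38, 46.4), R = F − 14.7·n = (30.5, 35.1). Then cos ∠QZM = ZQ·ZM / (|ZQ||ZM|), giving 56.3°.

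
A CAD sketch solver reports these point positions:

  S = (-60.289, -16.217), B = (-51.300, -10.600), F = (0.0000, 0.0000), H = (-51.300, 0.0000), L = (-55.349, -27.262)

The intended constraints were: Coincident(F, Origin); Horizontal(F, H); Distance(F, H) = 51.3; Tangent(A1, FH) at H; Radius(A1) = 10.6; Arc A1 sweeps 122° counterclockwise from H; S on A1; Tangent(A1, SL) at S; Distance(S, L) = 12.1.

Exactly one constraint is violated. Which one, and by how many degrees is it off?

Tangent(A1, SL) at S — off by 7.90°.

F = (0.00, 0.00) ✓; F.y = 0.00, H.y = 0.00 ✓; |FH| = 51.30 ✓; ∠(BH, HF) = 90.00° ✓; |BH| = 10.60 ✓; bearing(B→S) − bearing(B→H) = 122.0° ✓; |BS| = 10.60 ✓; ∠(BS, SL) = 97.90° ✗; |SL| = 12.10 ✓.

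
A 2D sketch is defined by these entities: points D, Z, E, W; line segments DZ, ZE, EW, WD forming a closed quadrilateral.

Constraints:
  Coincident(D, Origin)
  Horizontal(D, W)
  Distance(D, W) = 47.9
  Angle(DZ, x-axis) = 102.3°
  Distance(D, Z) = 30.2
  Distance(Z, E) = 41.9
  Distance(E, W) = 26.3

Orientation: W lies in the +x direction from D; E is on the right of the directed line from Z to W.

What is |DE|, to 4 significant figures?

21.71

Checks: |ZE| = 41.90 ✓; |EW| = 26.30 ✓.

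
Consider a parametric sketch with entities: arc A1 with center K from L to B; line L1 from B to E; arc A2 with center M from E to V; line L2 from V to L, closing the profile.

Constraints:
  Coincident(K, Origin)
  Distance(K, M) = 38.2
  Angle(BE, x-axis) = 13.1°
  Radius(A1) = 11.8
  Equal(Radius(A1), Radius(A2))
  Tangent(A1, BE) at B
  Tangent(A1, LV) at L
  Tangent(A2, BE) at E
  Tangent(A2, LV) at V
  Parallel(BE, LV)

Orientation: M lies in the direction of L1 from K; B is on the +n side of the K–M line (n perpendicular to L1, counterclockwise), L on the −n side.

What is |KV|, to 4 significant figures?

39.98

Tangency of A1 to both parallel lines with radius 11.8 puts B and L at K ± 11.8·n: B = (-2.674, 11.49), L = (2.674, -11.49). Equal radii place E and V the same way about M: E = M + 11.8·n = (34.53, 20.15), V = M − 11.8·n = (39.88, -2.835). Then |KV| = |V − K| = 39.98.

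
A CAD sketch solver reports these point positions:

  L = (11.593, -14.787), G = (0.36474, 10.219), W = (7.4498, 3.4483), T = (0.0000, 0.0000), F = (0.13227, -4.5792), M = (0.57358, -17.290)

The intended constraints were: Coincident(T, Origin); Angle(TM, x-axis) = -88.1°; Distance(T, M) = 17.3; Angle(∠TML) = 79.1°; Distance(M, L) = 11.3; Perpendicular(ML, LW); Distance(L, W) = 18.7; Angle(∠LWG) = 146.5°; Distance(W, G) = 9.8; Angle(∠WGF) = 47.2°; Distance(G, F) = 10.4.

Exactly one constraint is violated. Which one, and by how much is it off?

Distance(G, F) = 10.4 — off by 4.40.

T = (0.00, 0.00) ✓; TM at -88.10° ✓; |TM| = 17.30 ✓; ∠TML = 79.10° ✓; |ML| = 11.30 ✓; ∠(ML, LW) = 90.00° ✓; |LW| = 18.70 ✓; ∠LWG = 146.5° ✓; |WG| = 9.800 ✓; ∠WGF = 47.20° ✓; |GF| = 14.80 ✗.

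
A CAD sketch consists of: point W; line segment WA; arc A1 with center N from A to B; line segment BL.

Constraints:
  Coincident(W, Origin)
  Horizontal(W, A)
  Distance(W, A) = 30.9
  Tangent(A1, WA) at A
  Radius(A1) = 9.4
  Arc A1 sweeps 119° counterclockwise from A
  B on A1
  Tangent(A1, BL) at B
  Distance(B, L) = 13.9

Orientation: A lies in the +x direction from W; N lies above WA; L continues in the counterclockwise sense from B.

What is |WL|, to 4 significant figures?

41.60

On A1, A sits at bearing -90° from N; a 119° counterclockwise sweep puts B at bearing 29°, so B = N + 9.4·(cos 29°, sin 29°) = (39.12, 13.96). A1 meets BL tangentially, so NB is at right angles to BL, so BL runs along (−sin 29°, cos 29°); with |BL| = 13.9, L = (32.38, 26.11). Then |WL| = |L − W| = 41.60.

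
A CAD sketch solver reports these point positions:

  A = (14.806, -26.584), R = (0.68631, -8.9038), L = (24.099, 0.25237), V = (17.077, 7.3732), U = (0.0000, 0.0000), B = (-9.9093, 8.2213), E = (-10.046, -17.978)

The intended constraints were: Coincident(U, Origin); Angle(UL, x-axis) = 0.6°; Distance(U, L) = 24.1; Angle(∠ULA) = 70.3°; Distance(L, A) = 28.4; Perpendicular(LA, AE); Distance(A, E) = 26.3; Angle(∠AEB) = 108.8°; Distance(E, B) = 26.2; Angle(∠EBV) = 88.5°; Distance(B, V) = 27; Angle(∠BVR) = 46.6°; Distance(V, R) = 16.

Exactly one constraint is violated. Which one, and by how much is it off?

Distance(V, R) = 16 — off by 7.10.

U = (0.00, 0.00) ✓; UL at 0.6000° ✓; |UL| = 24.10 ✓; ∠ULA = 70.30° ✓; |LA| = 28.40 ✓; ∠(LA, AE) = 90.00° ✓; |AE| = 26.30 ✓; ∠AEB = 108.8° ✓; |EB| = 26.20 ✓; ∠EBV = 88.50° ✓; |BV| = 27.00 ✓; ∠BVR = 46.60° ✓; |VR| = 23.10 ✗.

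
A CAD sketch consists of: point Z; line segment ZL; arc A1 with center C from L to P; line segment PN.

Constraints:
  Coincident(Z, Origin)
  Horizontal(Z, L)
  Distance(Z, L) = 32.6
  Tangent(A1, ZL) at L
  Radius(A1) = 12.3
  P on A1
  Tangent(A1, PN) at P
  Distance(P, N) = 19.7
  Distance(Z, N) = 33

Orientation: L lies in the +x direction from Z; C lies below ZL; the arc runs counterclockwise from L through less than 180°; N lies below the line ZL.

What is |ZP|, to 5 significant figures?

22.716

Z is at the origin; Z and L share the same y with |ZL| = 32.6 and L on the +x side, so L = (32.600, 0.0000). Tangency of A1 to ZL means the radius CL is perpendicular to ZL, so C = L + (0, -12.3) = (32.600, -12.300). Since CP ⟂ PN (tangency), |CN| = √(12.3² + 19.7²) = 23.225 regardless of where P sits on A1. So N lies on both circle(Z, 33.0) and circle(C, 23.225); the below-ZL intersection is N = (16.204, -28.748). P is the foot of the tangent from N: P = (20.612, -9.5476).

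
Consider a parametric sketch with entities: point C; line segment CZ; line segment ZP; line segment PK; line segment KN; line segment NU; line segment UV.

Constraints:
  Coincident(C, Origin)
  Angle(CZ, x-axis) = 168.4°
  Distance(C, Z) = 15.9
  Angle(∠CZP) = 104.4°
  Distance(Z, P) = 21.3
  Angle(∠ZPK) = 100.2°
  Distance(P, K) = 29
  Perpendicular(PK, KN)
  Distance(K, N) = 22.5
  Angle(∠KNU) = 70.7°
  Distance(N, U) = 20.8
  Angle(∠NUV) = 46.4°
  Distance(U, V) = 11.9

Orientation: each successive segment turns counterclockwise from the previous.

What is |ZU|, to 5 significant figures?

14.184

C is at the origin; CZ runs at 168.4° with length 15.9, so Z = (-15.575, 3.1971). ∠CZP = 104.4° gives ZP at -116.00° from the x-axis; with |ZP| = 21.3, P = (-24.913, -15.947). ∠ZPK = 100.2° gives PK at -36.200° from the x-axis; with |PK| = 29.0, K = (-1.5107, -33.075). The perpendicularity gives KN at right angles to PK, so KN runs at 53.800°; with |KN| = 22.5, N = (11.778, -14.918). ∠KNU = 70.7° gives NU at 163.10° from the x-axis; with |NU| = 20.8, U = (-8.1238, -8.8715). Then |ZU| = |U − Z| = 14.184.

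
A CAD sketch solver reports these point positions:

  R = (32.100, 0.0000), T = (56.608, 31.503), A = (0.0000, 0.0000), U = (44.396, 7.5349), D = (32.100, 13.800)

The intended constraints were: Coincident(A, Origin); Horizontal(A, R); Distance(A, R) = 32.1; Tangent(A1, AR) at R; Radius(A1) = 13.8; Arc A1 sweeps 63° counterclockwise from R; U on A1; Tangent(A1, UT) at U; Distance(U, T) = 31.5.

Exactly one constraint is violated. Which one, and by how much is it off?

Distance(U, T) = 31.5 — off by 4.60.

A = (0.00, 0.00) ✓; A.y = 0.00, R.y = 0.00 ✓; |AR| = 32.10 ✓; ∠(DR, RA) = 90.00° ✓; |DR| = 13.80 ✓; bearing(D→U) − bearing(D→R) = 63.00° ✓; |DU| = 13.80 ✓; ∠(DU, UT) = 90.00° ✓; |UT| = 26.90 ✗.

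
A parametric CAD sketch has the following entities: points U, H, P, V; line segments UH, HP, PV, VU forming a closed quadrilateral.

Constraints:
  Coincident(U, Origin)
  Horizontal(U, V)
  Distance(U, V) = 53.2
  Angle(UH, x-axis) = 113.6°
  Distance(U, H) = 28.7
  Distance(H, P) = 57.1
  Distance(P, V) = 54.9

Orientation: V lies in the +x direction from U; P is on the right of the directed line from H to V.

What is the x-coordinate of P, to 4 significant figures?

6.009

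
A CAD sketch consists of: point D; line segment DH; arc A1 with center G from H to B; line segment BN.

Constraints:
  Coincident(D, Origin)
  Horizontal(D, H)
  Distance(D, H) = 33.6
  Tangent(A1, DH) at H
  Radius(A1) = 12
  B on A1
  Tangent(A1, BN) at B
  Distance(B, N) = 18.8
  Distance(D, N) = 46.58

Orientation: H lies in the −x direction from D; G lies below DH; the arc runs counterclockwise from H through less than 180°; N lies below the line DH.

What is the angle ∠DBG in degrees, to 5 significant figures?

13.512°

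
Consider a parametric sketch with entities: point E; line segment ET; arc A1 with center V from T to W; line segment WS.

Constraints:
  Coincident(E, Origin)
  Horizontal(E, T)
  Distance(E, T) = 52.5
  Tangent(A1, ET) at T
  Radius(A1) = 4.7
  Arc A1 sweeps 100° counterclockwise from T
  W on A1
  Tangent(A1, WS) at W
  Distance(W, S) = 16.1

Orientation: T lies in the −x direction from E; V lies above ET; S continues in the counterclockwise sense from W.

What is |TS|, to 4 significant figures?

21.45

E is at the origin; E and T share the same y with |ET| = 52.5 and T on the −x side, so T = (-52.50, 0.000). Since A1 is tangent to ET there, VT ⟂ ET, so V = T + (0, 4.7) = (-52.50, 4.700). On A1, T sits at bearing -90° from V; a 100° counterclockwise sweep puts W at bearing 10°, so W = V + 4.7·(cos 10°, sin 10°) = (-47.87, 5.516). A1 meets WS tangentially, so VW is at right angles to WS, so WS runs along (−sin 10°, cos 10°); with |WS| = 16.1, S = (-50.67, 21.37). Then |TS| = |S − T| = 21.45.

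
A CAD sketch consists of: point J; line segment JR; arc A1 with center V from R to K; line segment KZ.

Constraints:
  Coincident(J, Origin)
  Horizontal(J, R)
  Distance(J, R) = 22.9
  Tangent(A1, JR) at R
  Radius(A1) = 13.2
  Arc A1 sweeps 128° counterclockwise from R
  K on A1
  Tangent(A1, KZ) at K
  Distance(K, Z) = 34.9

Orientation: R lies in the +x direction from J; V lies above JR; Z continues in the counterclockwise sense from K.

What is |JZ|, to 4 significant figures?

50.24

J is at the origin; JR is horizontal with |JR| = 22.9 and R on the +x side, so R = (22.90, 0.000). Tangency of A1 to JR means the radius VR is perpendicular to JR, so V = R + (0, 13.2) = (22.90, 13.20). On A1, R sits at bearing -90° from V; a 128° counterclockwise sweep puts K at bearing 38°, so K = V + 13.2·(cos 38°, sin 38°) = (33.30, 21.33). The tangent condition forces VK to be normal to KZ, so KZ runs along (−sin 38°, cos 38°); with |KZ| = 34.9, Z = (11.82, 48.83). Then |JZ| = |Z − J| = 50.24.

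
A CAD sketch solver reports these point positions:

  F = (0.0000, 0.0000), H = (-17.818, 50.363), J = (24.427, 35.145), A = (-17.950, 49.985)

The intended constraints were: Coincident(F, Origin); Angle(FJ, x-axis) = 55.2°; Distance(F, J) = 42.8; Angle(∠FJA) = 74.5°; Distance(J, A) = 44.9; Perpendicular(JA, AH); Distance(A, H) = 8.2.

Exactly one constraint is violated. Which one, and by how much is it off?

Distance(A, H) = 8.2 — off by 7.80.

F = (0.00, 0.00) ✓; FJ at 55.20° ✓; |FJ| = 42.80 ✓; ∠FJA = 74.50° ✓; |JA| = 44.90 ✓; ∠(JA, AH) = 89.95° ✓; |AH| = 0.4004 ✗.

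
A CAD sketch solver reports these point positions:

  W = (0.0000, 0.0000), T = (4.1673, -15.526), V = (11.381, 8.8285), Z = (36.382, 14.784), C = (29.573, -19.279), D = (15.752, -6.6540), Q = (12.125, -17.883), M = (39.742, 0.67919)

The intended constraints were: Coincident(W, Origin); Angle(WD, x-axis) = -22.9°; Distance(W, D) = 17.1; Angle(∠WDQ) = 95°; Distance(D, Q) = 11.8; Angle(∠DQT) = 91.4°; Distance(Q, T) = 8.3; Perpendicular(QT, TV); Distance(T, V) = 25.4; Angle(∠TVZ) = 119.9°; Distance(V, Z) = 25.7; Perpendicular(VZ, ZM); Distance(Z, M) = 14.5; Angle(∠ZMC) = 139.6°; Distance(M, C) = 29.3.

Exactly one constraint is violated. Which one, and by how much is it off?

Distance(M, C) = 29.3 — off by 6.90.

W = (0.00, 0.00) ✓; WD at -22.90° ✓; |WD| = 17.10 ✓; ∠WDQ = 95.00° ✓; |DQ| = 11.80 ✓; ∠DQT = 91.40° ✓; |QT| = 8.299 ✓; ∠(QT, TV) = 90.00° ✓; |TV| = 25.40 ✓; ∠TVZ = 119.9° ✓; |VZ| = 25.70 ✓; ∠(VZ, ZM) = 90.00° ✓; |ZM| = 14.50 ✓; ∠ZMC = 139.6° ✓; |MC| = 22.40 ✗.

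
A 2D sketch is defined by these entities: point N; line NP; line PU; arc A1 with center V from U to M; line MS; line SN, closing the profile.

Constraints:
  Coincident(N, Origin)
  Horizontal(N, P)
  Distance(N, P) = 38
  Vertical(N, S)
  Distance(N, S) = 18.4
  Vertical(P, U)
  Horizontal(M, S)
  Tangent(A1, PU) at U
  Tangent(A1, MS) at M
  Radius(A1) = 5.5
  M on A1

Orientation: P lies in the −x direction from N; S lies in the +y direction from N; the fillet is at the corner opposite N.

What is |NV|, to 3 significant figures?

35.0

NS is vertical with |NS| = 18.4 and S on the +y side, so S = (0.00, 18.4). The virtual corner opposite N is at (-38.0, 18.4). A1 meets PU tangentially, so VU is at right angles to PU and the tangent condition forces VM to be normal to MS, with radius 5.5, so the center V sits 5.5 in from both sides at V = (-32.5, 12.9). Then |NV| = |V − N| = 35.0.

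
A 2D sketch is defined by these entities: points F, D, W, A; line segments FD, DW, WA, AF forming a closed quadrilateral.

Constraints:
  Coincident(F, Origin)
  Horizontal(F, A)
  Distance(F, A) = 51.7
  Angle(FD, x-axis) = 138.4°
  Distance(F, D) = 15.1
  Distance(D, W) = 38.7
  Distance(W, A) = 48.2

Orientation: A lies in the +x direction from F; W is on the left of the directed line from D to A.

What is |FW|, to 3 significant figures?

39.4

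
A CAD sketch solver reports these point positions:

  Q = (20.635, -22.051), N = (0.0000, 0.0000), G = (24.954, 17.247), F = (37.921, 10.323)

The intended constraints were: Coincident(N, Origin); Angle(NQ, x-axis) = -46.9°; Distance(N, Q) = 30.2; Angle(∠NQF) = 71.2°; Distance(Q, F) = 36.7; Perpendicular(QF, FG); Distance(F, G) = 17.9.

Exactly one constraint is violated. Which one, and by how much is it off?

Distance(F, G) = 17.9 — off by 3.20.

N = (0.00, 0.00) ✓; NQ at -46.90° ✓; |NQ| = 30.20 ✓; ∠NQF = 71.20° ✓; |QF| = 36.70 ✓; ∠(QF, FG) = 90.00° ✓; |FG| = 14.70 ✗.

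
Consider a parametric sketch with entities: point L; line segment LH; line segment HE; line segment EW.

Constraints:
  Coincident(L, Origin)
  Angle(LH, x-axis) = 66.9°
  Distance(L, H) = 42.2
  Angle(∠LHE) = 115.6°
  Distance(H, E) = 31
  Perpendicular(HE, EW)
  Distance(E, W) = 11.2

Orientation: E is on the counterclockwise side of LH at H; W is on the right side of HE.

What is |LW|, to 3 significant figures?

69.6

L is at the origin; LH runs at 66.9° with length 42.2, so H = 42.2·(cos 66.9°, sin 66.9°) = (16.6, 38.8). ∠LHE = 115.6°, so HE runs at 66.9° + (180° − 115.6°) = 131° from the x-axis; with |HE| = 31.0, E = H + 31.0·(cos 131°, sin 131°) = (-3.90, 62.1). The perpendicularity gives EW at right angles to HE; with |EW| = 11.2 on the right of HE, W = E + 11.2·(0.751, 0.660) = (4.51, 69.5). Then |LW| = |W − L| = 69.6.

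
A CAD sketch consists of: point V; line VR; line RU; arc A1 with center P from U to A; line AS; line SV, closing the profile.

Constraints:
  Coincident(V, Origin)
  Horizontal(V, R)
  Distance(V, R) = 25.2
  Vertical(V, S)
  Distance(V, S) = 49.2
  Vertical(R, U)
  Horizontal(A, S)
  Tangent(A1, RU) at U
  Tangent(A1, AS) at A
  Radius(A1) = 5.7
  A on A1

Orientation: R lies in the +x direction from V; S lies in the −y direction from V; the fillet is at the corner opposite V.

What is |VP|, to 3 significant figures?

47.7

V and S share the same x with |VS| = 49.2 and S on the −y side, so S = (0.00, -49.2). The virtual corner opposite V is at (25.2, -49.2). A1 meets RU tangentially, so PU is at right angles to RU and A1 meets AS tangentially, so PA is at right angles to AS, with radius 5.7, so the center P sits 5.7 in from both sides at P = (19.5, -43.5). Then |VP| = |P − V| = 47.7.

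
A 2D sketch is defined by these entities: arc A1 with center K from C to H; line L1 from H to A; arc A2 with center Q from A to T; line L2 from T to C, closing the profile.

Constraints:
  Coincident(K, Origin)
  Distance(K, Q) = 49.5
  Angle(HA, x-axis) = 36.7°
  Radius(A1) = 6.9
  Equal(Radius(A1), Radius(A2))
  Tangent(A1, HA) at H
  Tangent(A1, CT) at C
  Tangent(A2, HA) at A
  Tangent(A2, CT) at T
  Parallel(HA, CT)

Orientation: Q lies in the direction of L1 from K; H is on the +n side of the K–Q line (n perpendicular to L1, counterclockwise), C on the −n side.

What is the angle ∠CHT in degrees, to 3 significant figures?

74.4°

The slot axis is L1's direction at 36.7°, so u = (cos 36.7°, sin 36.7°) = (0.802, 0.598) and n = (−sin 36.7°, cos 36.7°) = (-0.598, 0.802). K is at the origin and Q lies 49.5 along u from K, so Q = 49.5·u = (39.7, 29.6). Tangency of A1 to both parallel lines with radius 6.9 puts H and C at K ± 6.9·n: H = (-4.12, 5.53), C = (4.12, -5.53). Equal radii place A and T the same way about Q: A = Q + 6.9·n = (35.6, 35.1), T = Q − 6.9·n = (43.8, 24.1). Then cos ∠CHT = HC·HT / (|HC||HT|), giving 74.4°.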